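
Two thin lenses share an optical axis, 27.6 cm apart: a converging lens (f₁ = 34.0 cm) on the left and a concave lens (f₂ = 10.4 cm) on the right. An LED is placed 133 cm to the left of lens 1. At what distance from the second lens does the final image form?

Lens 1: 1/d_i1 = 1/f₁ − 1/d_o1 = 1/(34.0) − 1/(133) = 0.02189, so d_i1 = 45.68 cm.
The intermediate image is 45.68 cm to the right of lens 1, which lies 18.08 cm to the right of lens 2 — a virtual object — so d_o2 = −18.08 cm.
Lens 2 is diverging, so f₂ = −10.4 cm.
Lens 2: 1/d_i2 = 1/f₂ − 1/d_o2 = 1/(-10.4) − 1/(-18.08) = -0.04084, so d_i2 = -24.5 cm.
The final image is virtual, 24.5 cm to the left of lens 2 (overall magnification ≈ 0.47).

24.5 cm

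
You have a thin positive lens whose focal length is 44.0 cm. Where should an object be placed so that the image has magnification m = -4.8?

53.2 cm

m = −d_i/d_o ⇒ d_i = −m·d_o.
1/f = 1/d_o + 1/d_i = 1/d_o − 1/(m·d_o) = (1 − 1/m)/d_o, so d_o = f(1 − 1/m) = (44.00)(1 − 1/(-4.8)) = 53.2 cm.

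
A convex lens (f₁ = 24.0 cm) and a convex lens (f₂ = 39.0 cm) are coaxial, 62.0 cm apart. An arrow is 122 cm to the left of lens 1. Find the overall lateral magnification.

Lens 1: 1/d_i1 = 1/(24.0) − 1/(122) = 0.03347, so d_i1 = 29.88 cm; m₁ = −d_i1/d_o1 = -0.2449.
d_o2 = 62.0 − (29.88) = 32.12 cm.
Lens 2: 1/d_i2 = 1/(39.0) − 1/(32.12) = -0.005492, so d_i2 = -182.1 cm; m₂ = −d_i2/d_o2 = +5.669.
m = m₁·m₂ = (-0.2449)(+5.669) = -1.39.

m = -1.39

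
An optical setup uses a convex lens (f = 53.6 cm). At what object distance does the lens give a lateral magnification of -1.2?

98.3 cm

m = −d_i/d_o ⇒ d_i = −m·d_o.
1/f = 1/d_o + 1/d_i = 1/d_o − 1/(m·d_o) = (1 − 1/m)/d_o, so d_o = f(1 − 1/m) = (53.60)(1 − 1/(-1.2)) = 98.3 cm.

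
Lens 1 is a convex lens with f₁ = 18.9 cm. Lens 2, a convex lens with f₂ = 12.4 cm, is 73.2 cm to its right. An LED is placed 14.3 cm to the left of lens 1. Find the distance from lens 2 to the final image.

Lens 1: 1/d_i1 = 1/f₁ − 1/d_o1 = 1/(18.9) − 1/(14.3) = -0.01702, so d_i1 = -58.75 cm.
The intermediate image is 58.75 cm to the left of lens 1 (virtual), which is 73.2 − (-58.75) = 131.9 cm to the left of lens 2, so d_o2 = +131.9 cm.
Lens 2: 1/d_i2 = 1/f₂ − 1/d_o2 = 1/(12.4) − 1/(131.9) = 0.07306, so d_i2 = 13.7 cm.
The final image is real, 13.7 cm to the right of lens 2 (overall magnification ≈ -0.43).

13.7 cm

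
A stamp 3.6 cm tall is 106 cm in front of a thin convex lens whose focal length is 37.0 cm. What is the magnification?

1/d_i = 1/f − 1/d_o = 1/(37.00) − 1/(106) = 0.01759, so d_i = 56.84 cm.
m = −d_i/d_o = −(56.84)/(106) = -0.536.
The image is real, inverted and reduced, on the far side of the lens.

m = -0.536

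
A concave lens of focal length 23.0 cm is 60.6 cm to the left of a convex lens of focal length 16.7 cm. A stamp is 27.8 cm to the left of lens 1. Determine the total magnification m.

f₁ = −23.0 cm (diverging).
Lens 1: 1/d_i1 = 1/(-23.0) − 1/(27.8) = -0.07945, so d_i1 = -12.59 cm; m₁ = −d_i1/d_o1 = +0.4529.
d_o2 = 60.6 − (-12.59) = 73.19 cm.
Lens 2: 1/d_i2 = 1/(16.7) − 1/(73.19) = 0.04622, so d_i2 = 21.64 cm; m₂ = −d_i2/d_o2 = -0.2956.
m = m₁·m₂ = (+0.4529)(-0.2956) = -0.134.

m = -0.134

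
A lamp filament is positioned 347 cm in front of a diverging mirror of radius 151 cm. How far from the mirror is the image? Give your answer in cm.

f = R/2 = 151/2 = 75.50 cm; for a diverging mirror, f = -75.50 cm.
Mirror equation: 1/d_i = 1/f − 1/d_o = 1/(-75.50) − 1/(347) = -0.01325 − 0.002882 = -0.01613, so d_i = -62.0 cm.
The image is virtual, upright and reduced, behind the mirror.

62.0 cm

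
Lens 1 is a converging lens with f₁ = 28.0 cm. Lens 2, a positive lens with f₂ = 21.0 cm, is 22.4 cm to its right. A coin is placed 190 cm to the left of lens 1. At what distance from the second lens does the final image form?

Lens 1: 1/d_i1 = 1/f₁ − 1/d_o1 = 1/(28.0) − 1/(190) = 0.03045, so d_i1 = 32.84 cm.
The intermediate image is 32.84 cm to the right of lens 1, which lies 10.44 cm to the right of lens 2 — a virtual object — so d_o2 = −10.44 cm.
Lens 2: 1/d_i2 = 1/f₂ − 1/d_o2 = 1/(21.0) − 1/(-10.44) = 0.1434, so d_i2 = 6.97 cm.
The final image is real, 6.97 cm to the right of lens 2 (overall magnification ≈ -0.12).

6.97 cm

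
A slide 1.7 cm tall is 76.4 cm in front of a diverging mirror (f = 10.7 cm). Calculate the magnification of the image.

m = +0.123

For a diverging mirror, f = -10.7 cm.
1/d_i = 1/f − 1/d_o = 1/(-10.70) − 1/(76.4) = -0.1065, so d_i = -9.386 cm.
m = −d_i/d_o = −(-9.386)/(76.4) = +0.123.
The image is virtual, upright and reduced, behind the mirror.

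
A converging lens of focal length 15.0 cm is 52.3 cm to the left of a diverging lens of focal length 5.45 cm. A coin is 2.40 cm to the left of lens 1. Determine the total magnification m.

Lens 1: 1/d_i1 = 1/(15.0) − 1/(2.40) = -0.3500, so d_i1 = -2.857 cm; m₁ = −d_i1/d_o1 = +1.190.
d_o2 = 52.3 − (-2.857) = 55.16 cm.
f₂ = −5.45 cm (diverging).
Lens 2: 1/d_i2 = 1/(-5.45) − 1/(55.16) = -0.2016, so d_i2 = -4.960 cm; m₂ = −d_i2/d_o2 = +0.08992.
m = m₁·m₂ = (+1.190)(+0.08992) = +0.107.

m = +0.107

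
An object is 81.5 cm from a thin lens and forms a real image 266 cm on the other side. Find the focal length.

Real image ⇒ d_i = +266 cm.
1/f = 1/d_o + 1/d_i = 1/(81.5) + 1/(266) = 0.01603, so f = 62.4 cm.
Since f is positive, the thin lens is converging.

f = 62.4 cm (converging)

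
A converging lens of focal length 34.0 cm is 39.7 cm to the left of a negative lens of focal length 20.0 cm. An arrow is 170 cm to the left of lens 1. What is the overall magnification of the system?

m = -0.291

Lens 1: 1/d_i1 = 1/(34.0) − 1/(170) = 0.02353, so d_i1 = 42.50 cm; m₁ = −d_i1/d_o1 = -0.2500.
d_o2 = 39.7 − (42.50) = -2.800 cm (virtual object).
f₂ = −20.0 cm (diverging).
Lens 2: 1/d_i2 = 1/(-20.0) − 1/(-2.800) = 0.3071, so d_i2 = 3.256 cm; m₂ = −d_i2/d_o2 = +1.163.
m = m₁·m₂ = (-0.2500)(+1.163) = -0.291.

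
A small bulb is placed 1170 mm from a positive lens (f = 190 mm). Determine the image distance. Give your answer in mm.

Thin-lens equation: 1/d_i = 1/f − 1/d_o = 1/(190.0) − 1/(1170) = 0.005263 − 0.0008547 = 0.004408, so d_i = 227 mm.
The image is real, inverted and reduced, on the far side of the lens.

227 mm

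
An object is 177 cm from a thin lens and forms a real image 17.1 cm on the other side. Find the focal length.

f = 15.6 cm (converging)

Real image ⇒ d_i = +17.1 cm.
1/f = 1/d_o + 1/d_i = 1/(177) + 1/(17.1) = 0.06413, so f = 15.6 cm.
Since f is positive, the thin lens is converging.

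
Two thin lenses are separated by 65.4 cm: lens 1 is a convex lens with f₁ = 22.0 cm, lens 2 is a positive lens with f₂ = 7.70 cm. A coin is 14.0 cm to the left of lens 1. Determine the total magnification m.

m = -0.220

Lens 1: 1/d_i1 = 1/(22.0) − 1/(14.0) = -0.02597, so d_i1 = -38.50 cm; m₁ = −d_i1/d_o1 = +2.750.
d_o2 = 65.4 − (-38.50) = 103.9 cm.
Lens 2: 1/d_i2 = 1/(7.70) − 1/(103.9) = 0.1202, so d_i2 = 8.316 cm; m₂ = −d_i2/d_o2 = -0.08004.
m = m₁·m₂ = (+2.750)(-0.08004) = -0.220.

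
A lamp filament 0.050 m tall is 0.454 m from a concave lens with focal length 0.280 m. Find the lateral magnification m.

For a concave lens, f = -0.280 m.
1/d_i = 1/f − 1/d_o = 1/(-0.2800) − 1/(0.454) = -5.774, so d_i = -0.1732 m.
m = −d_i/d_o = −(-0.1732)/(0.454) = +0.381.
The image is virtual, upright and reduced, on the same side as the object.

m = +0.381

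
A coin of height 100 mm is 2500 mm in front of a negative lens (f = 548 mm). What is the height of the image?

18.0 mm

For a negative lens, f = -548 mm.
1/d_i = 1/f − 1/d_o = 1/(-548.0) − 1/(2500) = -0.002225, so d_i = -449.5 mm.
m = −d_i/d_o = +0.1798.
|h_i| = |m|·h_o = 0.1798 × 100 = 18.0 mm. The image is virtual, upright and reduced, on the same side as the object.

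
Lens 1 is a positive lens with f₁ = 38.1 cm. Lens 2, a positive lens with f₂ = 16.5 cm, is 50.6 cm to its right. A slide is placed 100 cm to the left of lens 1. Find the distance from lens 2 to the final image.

6.58 cm

Lens 1: 1/d_i1 = 1/f₁ − 1/d_o1 = 1/(38.1) − 1/(100) = 0.01625, so d_i1 = 61.55 cm.
The intermediate image is 61.55 cm to the right of lens 1, which lies 10.95 cm to the right of lens 2 — a virtual object — so d_o2 = −10.95 cm.
Lens 2: 1/d_i2 = 1/f₂ − 1/d_o2 = 1/(16.5) − 1/(-10.95) = 0.1519, so d_i2 = 6.58 cm.
The final image is real, 6.58 cm to the right of lens 2 (overall magnification ≈ -0.37).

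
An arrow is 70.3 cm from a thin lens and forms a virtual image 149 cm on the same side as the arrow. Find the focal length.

Virtual image ⇒ d_i = −149 cm.
1/f = 1/d_o + 1/d_i = 1/(70.3) + 1/(-149) = 0.007513, so f = 133 cm.
Since f is positive, the thin lens is converging.

f = 133 cm (converging)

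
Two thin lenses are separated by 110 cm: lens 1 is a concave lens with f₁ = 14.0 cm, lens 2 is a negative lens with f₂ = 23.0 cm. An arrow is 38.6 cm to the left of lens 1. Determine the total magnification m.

f₁ = −14.0 cm (diverging).
Lens 1: 1/d_i1 = 1/(-14.0) − 1/(38.6) = -0.09734, so d_i1 = -10.27 cm; m₁ = −d_i1/d_o1 = +0.2661.
d_o2 = 110 − (-10.27) = 120.3 cm.
f₂ = −23.0 cm (diverging).
Lens 2: 1/d_i2 = 1/(-23.0) − 1/(120.3) = -0.05179, so d_i2 = -19.31 cm; m₂ = −d_i2/d_o2 = +0.1605.
m = m₁·m₂ = (+0.2661)(+0.1605) = +0.0427.

m = +0.0427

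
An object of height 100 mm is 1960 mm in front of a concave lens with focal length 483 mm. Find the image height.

For a concave lens, f = -483 mm.
1/d_i = 1/f − 1/d_o = 1/(-483.0) − 1/(1960) = -0.002581, so d_i = -387.5 mm.
m = −d_i/d_o = +0.1977.
|h_i| = |m|·h_o = 0.1977 × 100 = 19.8 mm. The image is virtual, upright and reduced, on the same side as the object.

19.8 mm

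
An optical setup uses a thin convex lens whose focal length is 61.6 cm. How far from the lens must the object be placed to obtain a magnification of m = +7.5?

m = −d_i/d_o ⇒ d_i = −m·d_o.
1/f = 1/d_o + 1/d_i = 1/d_o − 1/(m·d_o) = (1 − 1/m)/d_o, so d_o = f(1 − 1/m) = (61.60)(1 − 1/(+7.5)) = 53.4 cm.

53.4 cm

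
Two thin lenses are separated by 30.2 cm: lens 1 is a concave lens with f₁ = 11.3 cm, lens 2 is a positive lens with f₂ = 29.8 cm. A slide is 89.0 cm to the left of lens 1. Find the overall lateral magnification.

f₁ = −11.3 cm (diverging).
Lens 1: 1/d_i1 = 1/(-11.3) − 1/(89.0) = -0.09973, so d_i1 = -10.03 cm; m₁ = −d_i1/d_o1 = +0.1127.
d_o2 = 30.2 − (-10.03) = 40.23 cm.
Lens 2: 1/d_i2 = 1/(29.8) − 1/(40.23) = 0.008700, so d_i2 = 114.9 cm; m₂ = −d_i2/d_o2 = -2.857.
m = m₁·m₂ = (+0.1127)(-2.857) = -0.322.

m = -0.322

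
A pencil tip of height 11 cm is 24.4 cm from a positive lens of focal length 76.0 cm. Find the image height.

1/d_i = 1/f − 1/d_o = 1/(76.00) − 1/(24.4) = -0.02783, so d_i = -35.94 cm.
m = −d_i/d_o = +1.473.
|h_i| = |m|·h_o = 1.473 × 11 = 16.2 cm. The image is virtual, upright and enlarged, on the same side as the object.

16.2 cm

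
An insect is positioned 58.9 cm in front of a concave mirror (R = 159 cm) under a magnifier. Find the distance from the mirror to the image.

227 cm

f = R/2 = 159/2 = 79.50 cm.
Mirror equation: 1/d_i = 1/f − 1/d_o = 1/(79.50) − 1/(58.9) = 0.01258 − 0.01698 = -0.004399, so d_i = -227 cm.
The image is virtual, upright and enlarged, behind the mirror.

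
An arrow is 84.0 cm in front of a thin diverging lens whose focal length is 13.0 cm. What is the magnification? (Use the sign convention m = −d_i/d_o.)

For a diverging lens, f = -13.0 cm.
1/d_i = 1/f − 1/d_o = 1/(-13.00) − 1/(84.0) = -0.08883, so d_i = -11.26 cm.
m = −d_i/d_o = −(-11.26)/(84.0) = +0.134.
The image is virtual, upright and reduced, on the same side as the object.

m = +0.134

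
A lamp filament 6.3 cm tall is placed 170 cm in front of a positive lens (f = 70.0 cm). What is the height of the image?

1/d_i = 1/f − 1/d_o = 1/(70.00) − 1/(170) = 0.008403, so d_i = 119.0 cm.
m = −d_i/d_o = -0.7000.
|h_i| = |m|·h_o = 0.7000 × 6.3 = 4.41 cm. The image is real, inverted and reduced, on the far side of the lens.

4.41 cm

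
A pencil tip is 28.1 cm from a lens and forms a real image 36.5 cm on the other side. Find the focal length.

Real image ⇒ d_i = +36.5 cm.
1/f = 1/d_o + 1/d_i = 1/(28.1) + 1/(36.5) = 0.06298, so f = 15.9 cm.
Since f is positive, the lens is converging.

f = 15.9 cm (converging)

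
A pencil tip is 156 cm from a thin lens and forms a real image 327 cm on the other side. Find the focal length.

f = 106 cm (converging)

Real image ⇒ d_i = +327 cm.
1/f = 1/d_o + 1/d_i = 1/(156) + 1/(327) = 0.009468, so f = 106 cm.
Since f is positive, the thin lens is converging.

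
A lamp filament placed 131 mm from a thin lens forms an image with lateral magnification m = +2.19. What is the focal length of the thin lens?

f = 241 mm (converging)

m = −d_i/d_o ⇒ d_i = −m·d_o = −(+2.19)·(131) = -286.9 mm.
1/f = 1/d_o + 1/d_i = 1/(131) + 1/(-286.9) = 0.004148, so f = 241 mm.
Since f is positive, the thin lens is converging.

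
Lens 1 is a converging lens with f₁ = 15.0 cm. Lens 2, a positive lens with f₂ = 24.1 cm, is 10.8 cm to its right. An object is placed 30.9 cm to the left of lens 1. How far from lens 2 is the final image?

Lens 1: 1/d_i1 = 1/f₁ − 1/d_o1 = 1/(15.0) − 1/(30.9) = 0.03430, so d_i1 = 29.15 cm.
The intermediate image is 29.15 cm to the right of lens 1, which lies 18.35 cm to the right of lens 2 — a virtual object — so d_o2 = −18.35 cm.
Lens 2: 1/d_i2 = 1/f₂ − 1/d_o2 = 1/(24.1) − 1/(-18.35) = 0.09599, so d_i2 = 10.4 cm.
The final image is real, 10.4 cm to the right of lens 2 (overall magnification ≈ -0.54).

10.4 cm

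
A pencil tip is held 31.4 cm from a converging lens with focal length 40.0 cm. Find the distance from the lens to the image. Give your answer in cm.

Lens equation: 1/s_i = 1/f − 1/s_o = 1/(40.00) − 1/(31.4) = 0.02500 − 0.03185 = -0.006847, so s_i = -146 cm.
The image is virtual, upright and enlarged, on the same side as the object.

146 cm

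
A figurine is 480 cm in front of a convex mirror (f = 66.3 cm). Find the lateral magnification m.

m = +0.121

For a convex mirror, f = -66.3 cm.
1/d_i = 1/f − 1/d_o = 1/(-66.30) − 1/(480) = -0.01717, so d_i = -58.25 cm.
m = −d_i/d_o = −(-58.25)/(480) = +0.121.
The image is virtual, upright and reduced, behind the mirror.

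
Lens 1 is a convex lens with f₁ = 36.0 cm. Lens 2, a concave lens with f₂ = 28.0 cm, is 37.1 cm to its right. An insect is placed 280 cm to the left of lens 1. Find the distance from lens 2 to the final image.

Lens 1: 1/d_i1 = 1/f₁ − 1/d_o1 = 1/(36.0) − 1/(280) = 0.02421, so d_i1 = 41.31 cm.
The intermediate image is 41.31 cm to the right of lens 1, which lies 4.210 cm to the right of lens 2 — a virtual object — so d_o2 = −4.210 cm.
Lens 2 is diverging, so f₂ = −28.0 cm.
Lens 2: 1/d_i2 = 1/f₂ − 1/d_o2 = 1/(-28.0) − 1/(-4.210) = 0.2018, so d_i2 = 4.96 cm.
The final image is real, 4.96 cm to the right of lens 2 (overall magnification ≈ -0.17).

4.96 cm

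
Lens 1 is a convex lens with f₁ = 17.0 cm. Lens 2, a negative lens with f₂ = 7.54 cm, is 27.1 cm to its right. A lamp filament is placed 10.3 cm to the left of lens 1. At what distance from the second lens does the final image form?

Lens 1: 1/d_i1 = 1/f₁ − 1/d_o1 = 1/(17.0) − 1/(10.3) = -0.03826, so d_i1 = -26.13 cm.
The intermediate image is 26.13 cm to the left of lens 1 (virtual), which is 27.1 − (-26.13) = 53.23 cm to the left of lens 2, so d_o2 = +53.23 cm.
Lens 2 is diverging, so f₂ = −7.54 cm.
Lens 2: 1/d_i2 = 1/f₂ − 1/d_o2 = 1/(-7.54) − 1/(53.23) = -0.1514, so d_i2 = -6.60 cm.
The final image is virtual, 6.60 cm to the left of lens 2 (overall magnification ≈ 0.31).

6.60 cm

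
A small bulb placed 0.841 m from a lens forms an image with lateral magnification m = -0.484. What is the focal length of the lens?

m = −d_i/d_o ⇒ d_i = −m·d_o = −(-0.484)·(0.841) = 0.4070 m.
1/f = 1/d_o + 1/d_i = 1/(0.841) + 1/(0.4070) = 3.646, so f = 0.274 m.
Since f is positive, the lens is converging.

f = 0.274 m (converging)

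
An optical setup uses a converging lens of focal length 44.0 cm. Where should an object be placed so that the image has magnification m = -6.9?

50.4 cm

m = −d_i/d_o ⇒ d_i = −m·d_o.
1/f = 1/d_o + 1/d_i = 1/d_o − 1/(m·d_o) = (1 − 1/m)/d_o, so d_o = f(1 − 1/m) = (44.00)(1 − 1/(-6.9)) = 50.4 cm.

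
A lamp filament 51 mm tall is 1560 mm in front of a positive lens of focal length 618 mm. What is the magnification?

m = -0.656

1/d_i = 1/f − 1/d_o = 1/(618.0) − 1/(1560) = 0.0009771, so d_i = 1023 mm.
m = −d_i/d_o = −(1023)/(1560) = -0.656.
The image is real, inverted and reduced, on the far side of the lens.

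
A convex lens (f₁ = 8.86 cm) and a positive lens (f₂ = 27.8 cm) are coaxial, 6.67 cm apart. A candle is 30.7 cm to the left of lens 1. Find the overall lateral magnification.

m = -0.336

Lens 1: 1/d_i1 = 1/(8.86) − 1/(30.7) = 0.08029, so d_i1 = 12.45 cm; m₁ = −d_i1/d_o1 = -0.4055.
d_o2 = 6.67 − (12.45) = -5.780 cm (virtual object).
Lens 2: 1/d_i2 = 1/(27.8) − 1/(-5.780) = 0.2090, so d_i2 = 4.785 cm; m₂ = −d_i2/d_o2 = +0.8279.
m = m₁·m₂ = (-0.4055)(+0.8279) = -0.336.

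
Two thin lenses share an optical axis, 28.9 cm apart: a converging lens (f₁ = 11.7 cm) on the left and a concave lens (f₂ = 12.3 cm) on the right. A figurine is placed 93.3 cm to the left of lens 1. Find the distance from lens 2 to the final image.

6.86 cm

Lens 1: 1/d_i1 = 1/f₁ − 1/d_o1 = 1/(11.7) − 1/(93.3) = 0.07475, so d_i1 = 13.38 cm.
The intermediate image is 13.38 cm to the right of lens 1, which is 28.9 − (13.38) = 15.52 cm to the left of lens 2, so d_o2 = +15.52 cm.
Lens 2 is diverging, so f₂ = −12.3 cm.
Lens 2: 1/d_i2 = 1/f₂ − 1/d_o2 = 1/(-12.3) − 1/(15.52) = -0.1457, so d_i2 = -6.86 cm.
The final image is virtual, 6.86 cm to the left of lens 2 (overall magnification ≈ -0.063).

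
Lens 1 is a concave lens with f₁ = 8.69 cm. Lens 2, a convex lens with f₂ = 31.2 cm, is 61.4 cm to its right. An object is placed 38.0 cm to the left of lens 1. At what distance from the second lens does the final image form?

57.3 cm

Lens 1 is diverging, so f₁ = −8.69 cm.
Lens 1: 1/d_i1 = 1/f₁ − 1/d_o1 = 1/(-8.69) − 1/(38.0) = -0.1414, so d_i1 = -7.073 cm.
The intermediate image is 7.073 cm to the left of lens 1 (virtual), which is 61.4 − (-7.073) = 68.47 cm to the left of lens 2, so d_o2 = +68.47 cm.
Lens 2: 1/d_i2 = 1/f₂ − 1/d_o2 = 1/(31.2) − 1/(68.47) = 0.01745, so d_i2 = 57.3 cm.
The final image is real, 57.3 cm to the right of lens 2 (overall magnification ≈ -0.16).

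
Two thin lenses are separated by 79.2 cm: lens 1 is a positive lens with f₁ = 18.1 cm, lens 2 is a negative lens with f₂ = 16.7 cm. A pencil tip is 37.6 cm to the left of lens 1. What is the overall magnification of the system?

Lens 1: 1/d_i1 = 1/(18.1) − 1/(37.6) = 0.02865, so d_i1 = 34.90 cm; m₁ = −d_i1/d_o1 = -0.9282.
d_o2 = 79.2 − (34.90) = 44.30 cm.
f₂ = −16.7 cm (diverging).
Lens 2: 1/d_i2 = 1/(-16.7) − 1/(44.30) = -0.08245, so d_i2 = -12.13 cm; m₂ = −d_i2/d_o2 = +0.2738.
m = m₁·m₂ = (-0.9282)(+0.2738) = -0.254.

m = -0.254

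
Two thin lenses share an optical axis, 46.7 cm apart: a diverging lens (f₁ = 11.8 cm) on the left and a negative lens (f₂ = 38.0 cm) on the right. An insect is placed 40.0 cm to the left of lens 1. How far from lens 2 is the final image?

Lens 1 is diverging, so f₁ = −11.8 cm.
Lens 1: 1/d_i1 = 1/f₁ − 1/d_o1 = 1/(-11.8) − 1/(40.0) = -0.1097, so d_i1 = -9.112 cm.
The intermediate image is 9.112 cm to the left of lens 1 (virtual), which is 46.7 − (-9.112) = 55.81 cm to the left of lens 2, so d_o2 = +55.81 cm.
Lens 2 is diverging, so f₂ = −38.0 cm.
Lens 2: 1/d_i2 = 1/f₂ − 1/d_o2 = 1/(-38.0) − 1/(55.81) = -0.04423, so d_i2 = -22.6 cm.
The final image is virtual, 22.6 cm to the left of lens 2 (overall magnification ≈ 0.092).

22.6 cm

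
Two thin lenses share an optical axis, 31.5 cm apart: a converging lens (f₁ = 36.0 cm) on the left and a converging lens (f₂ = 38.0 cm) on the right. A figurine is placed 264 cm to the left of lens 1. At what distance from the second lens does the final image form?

8.03 cm

Lens 1: 1/d_i1 = 1/f₁ − 1/d_o1 = 1/(36.0) − 1/(264) = 0.02399, so d_i1 = 41.68 cm.
The intermediate image is 41.68 cm to the right of lens 1, which lies 10.18 cm to the right of lens 2 — a virtual object — so d_o2 = −10.18 cm.
Lens 2: 1/d_i2 = 1/f₂ − 1/d_o2 = 1/(38.0) − 1/(-10.18) = 0.1245, so d_i2 = 8.03 cm.
The final image is real, 8.03 cm to the right of lens 2 (overall magnification ≈ -0.12).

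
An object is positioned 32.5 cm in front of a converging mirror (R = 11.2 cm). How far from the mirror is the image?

6.77 cm

f = R/2 = 11.2/2 = 5.600 cm.
Mirror equation: 1/v = 1/f − 1/u = 1/(5.600) − 1/(32.5) = 0.1786 − 0.03077 = 0.1478, so v = 6.77 cm.
The image is real, inverted and reduced, in front of the mirror.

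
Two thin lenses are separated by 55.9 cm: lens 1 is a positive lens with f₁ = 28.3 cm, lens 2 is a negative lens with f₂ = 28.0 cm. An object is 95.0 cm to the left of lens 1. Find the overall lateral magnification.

m = -0.273

Lens 1: 1/d_i1 = 1/(28.3) − 1/(95.0) = 0.02481, so d_i1 = 40.31 cm; m₁ = −d_i1/d_o1 = -0.4243.
d_o2 = 55.9 − (40.31) = 15.59 cm.
f₂ = −28.0 cm (diverging).
Lens 2: 1/d_i2 = 1/(-28.0) − 1/(15.59) = -0.09986, so d_i2 = -10.01 cm; m₂ = −d_i2/d_o2 = +0.6423.
m = m₁·m₂ = (-0.4243)(+0.6423) = -0.273.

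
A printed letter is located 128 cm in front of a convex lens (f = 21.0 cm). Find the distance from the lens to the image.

25.1 cm

Thin-lens equation: 1/d_i = 1/f − 1/d_o = 1/(21.00) − 1/(128) = 0.04762 − 0.007812 = 0.03981, so d_i = 25.1 cm.
The image is real, inverted and reduced, on the far side of the lens.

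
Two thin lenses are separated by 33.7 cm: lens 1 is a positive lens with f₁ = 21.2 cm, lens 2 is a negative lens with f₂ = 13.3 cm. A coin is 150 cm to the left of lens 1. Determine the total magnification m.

m = -0.0981

Lens 1: 1/d_i1 = 1/(21.2) − 1/(150) = 0.04050, so d_i1 = 24.69 cm; m₁ = −d_i1/d_o1 = -0.1646.
d_o2 = 33.7 − (24.69) = 9.010 cm.
f₂ = −13.3 cm (diverging).
Lens 2: 1/d_i2 = 1/(-13.3) − 1/(9.010) = -0.1862, so d_i2 = -5.371 cm; m₂ = −d_i2/d_o2 = +0.5961.
m = m₁·m₂ = (-0.1646)(+0.5961) = -0.0981.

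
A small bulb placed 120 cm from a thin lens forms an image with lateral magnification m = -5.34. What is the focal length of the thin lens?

f = 101 cm (converging)

m = −d_i/d_o ⇒ d_i = −m·d_o = −(-5.34)·(120) = 640.8 cm.
1/f = 1/d_o + 1/d_i = 1/(120) + 1/(640.8) = 0.009894, so f = 101 cm.
Since f is positive, the thin lens is converging.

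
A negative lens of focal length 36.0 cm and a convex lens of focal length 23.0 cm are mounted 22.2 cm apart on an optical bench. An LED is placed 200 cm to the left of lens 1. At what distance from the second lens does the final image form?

Lens 1 is diverging, so f₁ = −36.0 cm.
Lens 1: 1/d_i1 = 1/f₁ − 1/d_o1 = 1/(-36.0) − 1/(200) = -0.03278, so d_i1 = -30.51 cm.
The intermediate image is 30.51 cm to the left of lens 1 (virtual), which is 22.2 − (-30.51) = 52.71 cm to the left of lens 2, so d_o2 = +52.71 cm.
Lens 2: 1/d_i2 = 1/f₂ − 1/d_o2 = 1/(23.0) − 1/(52.71) = 0.02451, so d_i2 = 40.8 cm.
The final image is real, 40.8 cm to the right of lens 2 (overall magnification ≈ -0.12).

40.8 cm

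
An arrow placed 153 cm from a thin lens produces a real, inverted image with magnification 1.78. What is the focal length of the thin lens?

m = −d_i/d_o ⇒ d_i = −m·d_o = −(-1.78)·(153) = 272.3 cm.
1/f = 1/d_o + 1/d_i = 1/(153) + 1/(272.3) = 0.01021, so f = 98.0 cm.
Since f is positive, the thin lens is converging.

f = 98.0 cm (converging)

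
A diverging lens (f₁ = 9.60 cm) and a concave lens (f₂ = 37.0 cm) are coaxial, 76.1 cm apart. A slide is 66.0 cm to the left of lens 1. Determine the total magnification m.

m = +0.0387

f₁ = −9.60 cm (diverging).
Lens 1: 1/d_i1 = 1/(-9.60) − 1/(66.0) = -0.1193, so d_i1 = -8.381 cm; m₁ = −d_i1/d_o1 = +0.1270.
d_o2 = 76.1 − (-8.381) = 84.48 cm.
f₂ = −37.0 cm (diverging).
Lens 2: 1/d_i2 = 1/(-37.0) − 1/(84.48) = -0.03886, so d_i2 = -25.73 cm; m₂ = −d_i2/d_o2 = +0.3046.
m = m₁·m₂ = (+0.1270)(+0.3046) = +0.0387.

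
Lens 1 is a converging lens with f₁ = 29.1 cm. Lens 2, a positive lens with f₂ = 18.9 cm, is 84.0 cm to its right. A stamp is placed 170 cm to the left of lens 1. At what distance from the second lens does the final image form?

Lens 1: 1/d_i1 = 1/f₁ − 1/d_o1 = 1/(29.1) − 1/(170) = 0.02848, so d_i1 = 35.11 cm.
The intermediate image is 35.11 cm to the right of lens 1, which is 84.0 − (35.11) = 48.89 cm to the left of lens 2, so d_o2 = +48.89 cm.
Lens 2: 1/d_i2 = 1/f₂ − 1/d_o2 = 1/(18.9) − 1/(48.89) = 0.03246, so d_i2 = 30.8 cm.
The final image is real, 30.8 cm to the right of lens 2 (overall magnification ≈ 0.13).

30.8 cm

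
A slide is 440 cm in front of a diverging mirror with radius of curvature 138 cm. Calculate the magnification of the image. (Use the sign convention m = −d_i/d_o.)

m = +0.136

f = R/2 = 138/2 = 69.00 cm; for a diverging mirror, f = -69.00 cm.
1/d_i = 1/f − 1/d_o = 1/(-69.00) − 1/(440) = -0.01677, so d_i = -59.65 cm.
m = −d_i/d_o = −(-59.65)/(440) = +0.136.
The image is virtual, upright and reduced, behind the mirror.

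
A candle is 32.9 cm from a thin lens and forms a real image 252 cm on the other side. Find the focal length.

f = 29.1 cm (converging)

Real image ⇒ d_i = +252 cm.
1/f = 1/d_o + 1/d_i = 1/(32.9) + 1/(252) = 0.03436, so f = 29.1 cm.
Since f is positive, the thin lens is converging.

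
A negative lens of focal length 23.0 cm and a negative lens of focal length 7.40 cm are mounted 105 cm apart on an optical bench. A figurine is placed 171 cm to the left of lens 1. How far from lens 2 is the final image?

6.99 cm

Lens 1 is diverging, so f₁ = −23.0 cm.
Lens 1: 1/d_i1 = 1/f₁ − 1/d_o1 = 1/(-23.0) − 1/(171) = -0.04933, so d_i1 = -20.27 cm.
The intermediate image is 20.27 cm to the left of lens 1 (virtual), which is 105 − (-20.27) = 125.3 cm to the left of lens 2, so d_o2 = +125.3 cm.
Lens 2 is diverging, so f₂ = −7.40 cm.
Lens 2: 1/d_i2 = 1/f₂ − 1/d_o2 = 1/(-7.40) − 1/(125.3) = -0.1431, so d_i2 = -6.99 cm.
The final image is virtual, 6.99 cm to the left of lens 2 (overall magnification ≈ 0.0066).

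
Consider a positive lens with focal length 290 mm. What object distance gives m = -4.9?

m = −d_i/d_o ⇒ d_i = −m·d_o.
1/f = 1/d_o + 1/d_i = 1/d_o − 1/(m·d_o) = (1 − 1/m)/d_o, so d_o = f(1 − 1/m) = (290.0)(1 − 1/(-4.9)) = 349 mm.

349 mm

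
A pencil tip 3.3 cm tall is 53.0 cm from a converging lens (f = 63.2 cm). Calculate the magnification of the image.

m = +6.20

1/d_i = 1/f − 1/d_o = 1/(63.20) − 1/(53.0) = -0.003045, so d_i = -328.4 cm.
m = −d_i/d_o = −(-328.4)/(53.0) = +6.20.
The image is virtual, upright and enlarged, on the same side as the object.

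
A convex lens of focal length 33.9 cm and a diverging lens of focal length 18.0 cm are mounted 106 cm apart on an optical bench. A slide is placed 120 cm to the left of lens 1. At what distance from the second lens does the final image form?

Lens 1: 1/d_i1 = 1/f₁ − 1/d_o1 = 1/(33.9) − 1/(120) = 0.02117, so d_i1 = 47.25 cm.
The intermediate image is 47.25 cm to the right of lens 1, which is 106 − (47.25) = 58.75 cm to the left of lens 2, so d_o2 = +58.75 cm.
Lens 2 is diverging, so f₂ = −18.0 cm.
Lens 2: 1/d_i2 = 1/f₂ − 1/d_o2 = 1/(-18.0) − 1/(58.75) = -0.07258, so d_i2 = -13.8 cm.
The final image is virtual, 13.8 cm to the left of lens 2 (overall magnification ≈ -0.092).

13.8 cm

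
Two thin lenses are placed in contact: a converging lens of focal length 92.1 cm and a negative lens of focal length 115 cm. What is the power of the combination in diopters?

P = +0.216 D

P₁ = 1/f₁ = 1/(0.921 m) = +1.086 D; P₂ = 1/f₂ = 1/(-1.15 m) = -0.8696 D.
For thin lenses in contact, P = P₁ + P₂ = (+1.086) + (-0.8696) = +0.216 D.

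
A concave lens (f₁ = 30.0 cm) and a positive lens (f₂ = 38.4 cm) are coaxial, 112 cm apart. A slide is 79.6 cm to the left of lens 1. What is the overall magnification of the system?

f₁ = −30.0 cm (diverging).
Lens 1: 1/d_i1 = 1/(-30.0) − 1/(79.6) = -0.04590, so d_i1 = -21.79 cm; m₁ = −d_i1/d_o1 = +0.2737.
d_o2 = 112 − (-21.79) = 133.8 cm.
Lens 2: 1/d_i2 = 1/(38.4) − 1/(133.8) = 0.01857, so d_i2 = 53.86 cm; m₂ = −d_i2/d_o2 = -0.4025.
m = m₁·m₂ = (+0.2737)(-0.4025) = -0.110.

m = -0.110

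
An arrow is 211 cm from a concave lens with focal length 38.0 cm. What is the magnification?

For a concave lens, f = -38.0 cm.
1/d_i = 1/f − 1/d_o = 1/(-38.00) − 1/(211) = -0.03106, so d_i = -32.20 cm.
m = −d_i/d_o = −(-32.20)/(211) = +0.153.
The image is virtual, upright and reduced, on the same side as the object.

m = +0.153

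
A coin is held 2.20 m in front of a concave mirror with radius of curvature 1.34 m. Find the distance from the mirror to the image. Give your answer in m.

f = R/2 = 1.34/2 = 0.6700 m.
Mirror equation: 1/d_i = 1/f − 1/d_o = 1/(0.6700) − 1/(2.20) = 1.493 − 0.4545 = 1.038, so d_i = 0.963 m.
The image is real, inverted and reduced, in front of the mirror.

0.963 m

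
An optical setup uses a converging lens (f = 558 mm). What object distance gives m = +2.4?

m = −d_i/d_o ⇒ d_i = −m·d_o.
1/f = 1/d_o + 1/d_i = 1/d_o − 1/(m·d_o) = (1 − 1/m)/d_o, so d_o = f(1 − 1/m) = (558.0)(1 − 1/(+2.4)) = 326 mm.

326 mm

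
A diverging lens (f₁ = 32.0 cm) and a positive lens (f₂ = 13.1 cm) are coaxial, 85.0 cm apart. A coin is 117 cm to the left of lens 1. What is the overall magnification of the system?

f₁ = −32.0 cm (diverging).
Lens 1: 1/d_i1 = 1/(-32.0) − 1/(117) = -0.03980, so d_i1 = -25.13 cm; m₁ = −d_i1/d_o1 = +0.2148.
d_o2 = 85.0 − (-25.13) = 110.1 cm.
Lens 2: 1/d_i2 = 1/(13.1) − 1/(110.1) = 0.06725, so d_i2 = 14.87 cm; m₂ = −d_i2/d_o2 = -0.1351.
m = m₁·m₂ = (+0.2148)(-0.1351) = -0.0290.

m = -0.0290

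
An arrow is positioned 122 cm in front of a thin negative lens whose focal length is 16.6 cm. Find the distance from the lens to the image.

For a negative lens, f = -16.6 cm.
Thin-lens equation: 1/q = 1/f − 1/p = 1/(-16.60) − 1/(122) = -0.06024 − 0.008197 = -0.06844, so q = -14.6 cm.
The image is virtual, upright and reduced, on the same side as the object.

14.6 cm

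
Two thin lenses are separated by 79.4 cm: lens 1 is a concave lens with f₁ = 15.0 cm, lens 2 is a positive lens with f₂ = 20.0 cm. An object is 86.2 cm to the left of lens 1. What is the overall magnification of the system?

m = -0.0411

f₁ = −15.0 cm (diverging).
Lens 1: 1/d_i1 = 1/(-15.0) − 1/(86.2) = -0.07827, so d_i1 = -12.78 cm; m₁ = −d_i1/d_o1 = +0.1483.
d_o2 = 79.4 − (-12.78) = 92.18 cm.
Lens 2: 1/d_i2 = 1/(20.0) − 1/(92.18) = 0.03915, so d_i2 = 25.54 cm; m₂ = −d_i2/d_o2 = -0.2771.
m = m₁·m₂ = (+0.1483)(-0.2771) = -0.0411.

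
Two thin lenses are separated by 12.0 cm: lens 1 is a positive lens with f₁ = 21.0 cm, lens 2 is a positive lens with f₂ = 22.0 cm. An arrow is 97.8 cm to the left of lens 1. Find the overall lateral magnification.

Lens 1: 1/d_i1 = 1/(21.0) − 1/(97.8) = 0.03739, so d_i1 = 26.74 cm; m₁ = −d_i1/d_o1 = -0.2734.
d_o2 = 12.0 − (26.74) = -14.74 cm (virtual object).
Lens 2: 1/d_i2 = 1/(22.0) − 1/(-14.74) = 0.1133, so d_i2 = 8.826 cm; m₂ = −d_i2/d_o2 = +0.5988.
m = m₁·m₂ = (-0.2734)(+0.5988) = -0.164.

m = -0.164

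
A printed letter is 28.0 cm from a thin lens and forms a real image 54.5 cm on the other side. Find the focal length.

Real image ⇒ d_i = +54.5 cm.
1/f = 1/d_o + 1/d_i = 1/(28.0) + 1/(54.5) = 0.05406, so f = 18.5 cm.
Since f is positive, the thin lens is converging.

f = 18.5 cm (converging)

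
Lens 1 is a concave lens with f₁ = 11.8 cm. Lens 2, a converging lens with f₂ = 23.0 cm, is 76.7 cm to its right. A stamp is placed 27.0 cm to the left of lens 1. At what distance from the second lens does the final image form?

Lens 1 is diverging, so f₁ = −11.8 cm.
Lens 1: 1/d_i1 = 1/f₁ − 1/d_o1 = 1/(-11.8) − 1/(27.0) = -0.1218, so d_i1 = -8.211 cm.
The intermediate image is 8.211 cm to the left of lens 1 (virtual), which is 76.7 − (-8.211) = 84.91 cm to the left of lens 2, so d_o2 = +84.91 cm.
Lens 2: 1/d_i2 = 1/f₂ − 1/d_o2 = 1/(23.0) − 1/(84.91) = 0.03170, so d_i2 = 31.5 cm.
The final image is real, 31.5 cm to the right of lens 2 (overall magnification ≈ -0.11).

31.5 cm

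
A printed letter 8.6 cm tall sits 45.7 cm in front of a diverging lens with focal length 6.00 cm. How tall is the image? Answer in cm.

For a diverging lens, f = -6.00 cm.
1/d_i = 1/f − 1/d_o = 1/(-6.000) − 1/(45.7) = -0.1885, so d_i = -5.304 cm.
m = −d_i/d_o = +0.1161.
|h_i| = |m|·h_o = 0.1161 × 8.6 = 0.998 cm. The image is virtual, upright and reduced, on the same side as the object.

0.998 cm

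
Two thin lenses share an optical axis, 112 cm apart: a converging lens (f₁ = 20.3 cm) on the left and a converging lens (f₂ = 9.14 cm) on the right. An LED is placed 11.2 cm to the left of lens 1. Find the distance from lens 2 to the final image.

Lens 1: 1/d_i1 = 1/f₁ − 1/d_o1 = 1/(20.3) − 1/(11.2) = -0.04002, so d_i1 = -24.98 cm.
The intermediate image is 24.98 cm to the left of lens 1 (virtual), which is 112 − (-24.98) = 137.0 cm to the left of lens 2, so d_o2 = +137.0 cm.
Lens 2: 1/d_i2 = 1/f₂ − 1/d_o2 = 1/(9.14) − 1/(137.0) = 0.1021, so d_i2 = 9.79 cm.
The final image is real, 9.79 cm to the right of lens 2 (overall magnification ≈ -0.16).

9.79 cm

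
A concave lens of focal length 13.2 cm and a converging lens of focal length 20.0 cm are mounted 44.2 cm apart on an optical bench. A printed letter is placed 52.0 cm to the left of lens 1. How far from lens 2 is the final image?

31.5 cm

Lens 1 is diverging, so f₁ = −13.2 cm.
Lens 1: 1/d_i1 = 1/f₁ − 1/d_o1 = 1/(-13.2) − 1/(52.0) = -0.09499, so d_i1 = -10.53 cm.
The intermediate image is 10.53 cm to the left of lens 1 (virtual), which is 44.2 − (-10.53) = 54.73 cm to the left of lens 2, so d_o2 = +54.73 cm.
Lens 2: 1/d_i2 = 1/f₂ − 1/d_o2 = 1/(20.0) − 1/(54.73) = 0.03173, so d_i2 = 31.5 cm.
The final image is real, 31.5 cm to the right of lens 2 (overall magnification ≈ -0.12).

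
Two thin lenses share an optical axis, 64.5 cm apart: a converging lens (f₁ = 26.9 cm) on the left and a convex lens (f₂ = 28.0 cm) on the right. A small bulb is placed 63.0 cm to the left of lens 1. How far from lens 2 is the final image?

47.1 cm

Lens 1: 1/d_i1 = 1/f₁ − 1/d_o1 = 1/(26.9) − 1/(63.0) = 0.02130, so d_i1 = 46.94 cm.
The intermediate image is 46.94 cm to the right of lens 1, which is 64.5 − (46.94) = 17.56 cm to the left of lens 2, so d_o2 = +17.56 cm.
Lens 2: 1/d_i2 = 1/f₂ − 1/d_o2 = 1/(28.0) − 1/(17.56) = -0.02123, so d_i2 = -47.1 cm.
The final image is virtual, 47.1 cm to the left of lens 2 (overall magnification ≈ -2.0).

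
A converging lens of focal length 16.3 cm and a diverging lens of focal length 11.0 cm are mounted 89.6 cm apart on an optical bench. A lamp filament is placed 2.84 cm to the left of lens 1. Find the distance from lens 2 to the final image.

9.84 cm

Lens 1: 1/d_i1 = 1/f₁ − 1/d_o1 = 1/(16.3) − 1/(2.84) = -0.2908, so d_i1 = -3.439 cm.
The intermediate image is 3.439 cm to the left of lens 1 (virtual), which is 89.6 − (-3.439) = 93.04 cm to the left of lens 2, so d_o2 = +93.04 cm.
Lens 2 is diverging, so f₂ = −11.0 cm.
Lens 2: 1/d_i2 = 1/f₂ − 1/d_o2 = 1/(-11.0) − 1/(93.04) = -0.1017, so d_i2 = -9.84 cm.
The final image is virtual, 9.84 cm to the left of lens 2 (overall magnification ≈ 0.13).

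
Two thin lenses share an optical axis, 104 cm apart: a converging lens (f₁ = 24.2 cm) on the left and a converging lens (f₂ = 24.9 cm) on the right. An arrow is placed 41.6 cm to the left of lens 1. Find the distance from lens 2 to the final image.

Lens 1: 1/d_i1 = 1/f₁ − 1/d_o1 = 1/(24.2) − 1/(41.6) = 0.01728, so d_i1 = 57.86 cm.
The intermediate image is 57.86 cm to the right of lens 1, which is 104 − (57.86) = 46.14 cm to the left of lens 2, so d_o2 = +46.14 cm.
Lens 2: 1/d_i2 = 1/f₂ − 1/d_o2 = 1/(24.9) − 1/(46.14) = 0.01849, so d_i2 = 54.1 cm.
The final image is real, 54.1 cm to the right of lens 2 (overall magnification ≈ 1.6).

54.1 cm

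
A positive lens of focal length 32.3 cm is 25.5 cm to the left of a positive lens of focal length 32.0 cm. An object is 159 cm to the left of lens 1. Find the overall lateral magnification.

m = -0.173

Lens 1: 1/d_i1 = 1/(32.3) − 1/(159) = 0.02467, so d_i1 = 40.53 cm; m₁ = −d_i1/d_o1 = -0.2549.
d_o2 = 25.5 − (40.53) = -15.03 cm (virtual object).
Lens 2: 1/d_i2 = 1/(32.0) − 1/(-15.03) = 0.09778, so d_i2 = 10.23 cm; m₂ = −d_i2/d_o2 = +0.6804.
m = m₁·m₂ = (-0.2549)(+0.6804) = -0.173.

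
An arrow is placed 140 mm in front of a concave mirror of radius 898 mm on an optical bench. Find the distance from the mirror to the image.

f = R/2 = 898/2 = 449.0 mm.
Mirror equation: 1/v = 1/f − 1/u = 1/(449.0) − 1/(140) = 0.002227 − 0.007143 = -0.004916, so v = -203 mm.
The image is virtual, upright and enlarged, behind the mirror.

203 mm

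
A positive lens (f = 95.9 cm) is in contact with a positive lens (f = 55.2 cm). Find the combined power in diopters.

P = +2.85 D

P₁ = 1/f₁ = 1/(0.959 m) = +1.043 D; P₂ = 1/f₂ = 1/(0.552 m) = +1.812 D.
For thin lenses in contact, P = P₁ + P₂ = (+1.043) + (+1.812) = +2.85 D.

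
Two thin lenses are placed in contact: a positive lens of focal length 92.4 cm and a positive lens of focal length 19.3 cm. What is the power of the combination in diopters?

P₁ = 1/f₁ = 1/(0.924 m) = +1.082 D; P₂ = 1/f₂ = 1/(0.193 m) = +5.181 D.
For thin lenses in contact, P = P₁ + P₂ = (+1.082) + (+5.181) = +6.26 D.

P = +6.26 D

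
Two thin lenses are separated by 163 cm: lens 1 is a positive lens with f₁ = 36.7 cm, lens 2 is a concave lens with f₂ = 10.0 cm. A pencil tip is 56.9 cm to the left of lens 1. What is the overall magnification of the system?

Lens 1: 1/d_i1 = 1/(36.7) − 1/(56.9) = 0.009673, so d_i1 = 103.4 cm; m₁ = −d_i1/d_o1 = -1.817.
d_o2 = 163 − (103.4) = 59.60 cm.
f₂ = −10.0 cm (diverging).
Lens 2: 1/d_i2 = 1/(-10.0) − 1/(59.60) = -0.1168, so d_i2 = -8.563 cm; m₂ = −d_i2/d_o2 = +0.1437.
m = m₁·m₂ = (-1.817)(+0.1437) = -0.261.

m = -0.261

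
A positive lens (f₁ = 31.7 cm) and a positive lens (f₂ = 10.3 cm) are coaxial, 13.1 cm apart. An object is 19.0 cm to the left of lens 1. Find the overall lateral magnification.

m = -0.512

Lens 1: 1/d_i1 = 1/(31.7) − 1/(19.0) = -0.02109, so d_i1 = -47.43 cm; m₁ = −d_i1/d_o1 = +2.496.
d_o2 = 13.1 − (-47.43) = 60.53 cm.
Lens 2: 1/d_i2 = 1/(10.3) − 1/(60.53) = 0.08057, so d_i2 = 12.41 cm; m₂ = −d_i2/d_o2 = -0.2051.
m = m₁·m₂ = (+2.496)(-0.2051) = -0.512.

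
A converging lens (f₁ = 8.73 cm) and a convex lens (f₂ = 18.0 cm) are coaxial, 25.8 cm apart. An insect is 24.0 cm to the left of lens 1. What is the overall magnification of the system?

Lens 1: 1/d_i1 = 1/(8.73) − 1/(24.0) = 0.07288, so d_i1 = 13.72 cm; m₁ = −d_i1/d_o1 = -0.5717.
d_o2 = 25.8 − (13.72) = 12.08 cm.
Lens 2: 1/d_i2 = 1/(18.0) − 1/(12.08) = -0.02723, so d_i2 = -36.73 cm; m₂ = −d_i2/d_o2 = +3.041.
m = m₁·m₂ = (-0.5717)(+3.041) = -1.74.

m = -1.74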